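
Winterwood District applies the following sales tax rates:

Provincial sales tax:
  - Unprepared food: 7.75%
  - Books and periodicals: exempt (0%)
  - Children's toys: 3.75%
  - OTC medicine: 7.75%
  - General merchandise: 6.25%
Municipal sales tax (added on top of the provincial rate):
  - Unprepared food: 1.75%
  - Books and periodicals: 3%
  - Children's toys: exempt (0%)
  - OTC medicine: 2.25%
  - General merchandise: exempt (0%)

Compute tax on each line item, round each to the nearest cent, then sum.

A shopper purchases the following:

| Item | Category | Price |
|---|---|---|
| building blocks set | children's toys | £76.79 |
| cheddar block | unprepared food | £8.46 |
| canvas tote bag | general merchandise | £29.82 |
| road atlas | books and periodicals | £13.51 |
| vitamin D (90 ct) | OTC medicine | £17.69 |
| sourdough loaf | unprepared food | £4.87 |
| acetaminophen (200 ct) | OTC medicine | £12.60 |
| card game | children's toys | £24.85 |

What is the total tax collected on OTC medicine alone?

Vitamin D (90 ct) £17.69: OTC medicine → 7.75% + 2.25% municipal = 10% → £1.77
Acetaminophen (200 ct) £12.60: OTC medicine → 7.75% + 2.25% municipal = 10% → £1.26
Tax on OTC medicine = £1.77 + £1.26 = £3.03

£3.03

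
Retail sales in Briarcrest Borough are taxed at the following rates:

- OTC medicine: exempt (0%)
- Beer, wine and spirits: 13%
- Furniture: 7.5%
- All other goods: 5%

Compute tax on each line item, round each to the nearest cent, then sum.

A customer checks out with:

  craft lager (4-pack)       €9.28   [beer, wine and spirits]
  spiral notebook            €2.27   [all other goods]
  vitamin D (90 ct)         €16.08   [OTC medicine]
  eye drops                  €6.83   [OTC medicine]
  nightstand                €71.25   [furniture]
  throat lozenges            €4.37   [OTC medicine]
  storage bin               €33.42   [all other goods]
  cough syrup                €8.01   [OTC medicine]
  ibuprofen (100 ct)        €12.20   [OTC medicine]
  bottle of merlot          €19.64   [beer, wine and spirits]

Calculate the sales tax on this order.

Craft lager (4-pack) €9.28: beer, wine and spirits → 13% → €1.21
Spiral notebook €2.27: all other goods → 5% → €0.11
Vitamin D (90 ct) €16.08: OTC medicine → 0% → €0.00
Eye drops €6.83: OTC medicine → 0% → €0.00
Nightstand €71.25: furniture → 7.5% → €5.34
Throat lozenges €4.37: OTC medicine → 0% → €0.00
Storage bin €33.42: all other goods → 5% → €1.67
Cough syrup €8.01: OTC medicine → 0% → €0.00
Ibuprofen (100 ct) €12.20: OTC medicine → 0% → €0.00
Bottle of merlot €19.64: beer, wine and spirits → 13% → €2.55
Total tax = €1.21 + €0.11 + €5.34 + €1.67 + €2.55 = €10.88

€10.88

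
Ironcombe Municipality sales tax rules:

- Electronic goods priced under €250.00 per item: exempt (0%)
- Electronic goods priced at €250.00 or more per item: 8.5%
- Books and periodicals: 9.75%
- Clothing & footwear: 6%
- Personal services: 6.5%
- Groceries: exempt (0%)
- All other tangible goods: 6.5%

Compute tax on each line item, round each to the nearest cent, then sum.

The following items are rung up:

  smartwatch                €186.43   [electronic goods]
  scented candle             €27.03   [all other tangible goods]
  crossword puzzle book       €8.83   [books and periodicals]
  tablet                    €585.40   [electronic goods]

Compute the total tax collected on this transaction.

Smartwatch €186.43: electronic goods, under €250.00 → 0% → €0.00
Scented candle €27.03: all other tangible goods → 6.5% → €1.76
Crossword puzzle book €8.83: books and periodicals → 9.75% → €0.86
Tablet €585.40: electronic goods, €250.00 or more → 8.5% → €49.76
Total tax = €1.76 + €0.86 + €49.76 = €52.38

€52.38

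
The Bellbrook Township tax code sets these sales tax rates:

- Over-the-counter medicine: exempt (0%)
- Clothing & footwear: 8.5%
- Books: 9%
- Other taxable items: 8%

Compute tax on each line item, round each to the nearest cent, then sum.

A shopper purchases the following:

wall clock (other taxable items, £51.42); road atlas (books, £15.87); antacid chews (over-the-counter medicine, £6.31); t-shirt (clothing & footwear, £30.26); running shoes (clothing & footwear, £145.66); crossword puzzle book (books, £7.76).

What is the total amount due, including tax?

Wall clock £51.42: other taxable items → 8% → £4.11
Road atlas £15.87: books → 9% → £1.43
Antacid chews £6.31: over-the-counter medicine → 0% → £0.00
T-shirt £30.26: clothing & footwear → 8.5% → £2.57
Running shoes £145.66: clothing & footwear → 8.5% → £12.38
Crossword puzzle book £7.76: books → 9% → £0.70
Subtotal = £257.28; tax = £21.19; total due = £278.47

£278.47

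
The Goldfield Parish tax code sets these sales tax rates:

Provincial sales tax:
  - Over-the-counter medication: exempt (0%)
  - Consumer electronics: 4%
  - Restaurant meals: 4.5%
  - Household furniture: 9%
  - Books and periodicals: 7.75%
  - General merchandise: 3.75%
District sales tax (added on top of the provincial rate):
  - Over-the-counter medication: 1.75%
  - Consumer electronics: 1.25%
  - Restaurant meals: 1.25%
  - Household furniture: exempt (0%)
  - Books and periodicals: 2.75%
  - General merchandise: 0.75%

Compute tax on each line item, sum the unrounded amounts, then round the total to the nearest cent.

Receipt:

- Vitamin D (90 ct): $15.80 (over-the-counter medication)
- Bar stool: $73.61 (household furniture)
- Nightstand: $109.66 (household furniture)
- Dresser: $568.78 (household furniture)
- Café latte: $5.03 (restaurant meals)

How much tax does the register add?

$68.25

Vitamin D (90 ct) $15.80: over-the-counter medication → 0% + 1.75% district = 1.75% → $0.2765
Bar stool $73.61: household furniture → 9% + 0% district = 9% → $6.6249
Nightstand $109.66: household furniture → 9% + 0% district = 9% → $9.8694
Dresser $568.78: household furniture → 9% + 0% district = 9% → $51.1902
Café latte $5.03: restaurant meals → 4.5% + 1.25% district = 5.75% → $0.289225
Unrounded tax sum = $68.250225 → $68.25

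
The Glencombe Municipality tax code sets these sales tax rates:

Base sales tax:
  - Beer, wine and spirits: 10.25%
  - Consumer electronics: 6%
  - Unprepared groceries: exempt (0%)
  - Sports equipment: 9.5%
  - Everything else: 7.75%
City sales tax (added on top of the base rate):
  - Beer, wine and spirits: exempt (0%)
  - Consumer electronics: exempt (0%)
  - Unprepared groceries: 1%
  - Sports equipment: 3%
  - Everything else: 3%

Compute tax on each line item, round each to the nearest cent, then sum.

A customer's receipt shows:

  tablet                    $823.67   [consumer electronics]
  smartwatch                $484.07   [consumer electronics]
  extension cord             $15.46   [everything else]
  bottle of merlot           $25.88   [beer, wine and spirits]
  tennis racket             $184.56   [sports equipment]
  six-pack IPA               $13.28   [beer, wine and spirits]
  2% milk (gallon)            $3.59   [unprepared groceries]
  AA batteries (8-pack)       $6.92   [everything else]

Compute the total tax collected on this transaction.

$107.98

Tablet $823.67: consumer electronics → 6% + 0% city = 6% → $49.42
Smartwatch $484.07: consumer electronics → 6% + 0% city = 6% → $29.04
Extension cord $15.46: everything else → 7.75% + 3% city = 10.75% → $1.66
Bottle of merlot $25.88: beer, wine and spirits → 10.25% + 0% city = 10.25% → $2.65
Tennis racket $184.56: sports equipment → 9.5% + 3% city = 12.5% → $23.07
Six-pack IPA $13.28: beer, wine and spirits → 10.25% + 0% city = 10.25% → $1.36
2% milk (gallon) $3.59: unprepared groceries → 0% + 1% city = 1% → $0.04
AA batteries (8-pack) $6.92: everything else → 7.75% + 3% city = 10.75% → $0.74
Total tax = $49.42 + $29.04 + $1.66 + $2.65 + $23.07 + $1.36 + $0.04 + $0.74 = $107.98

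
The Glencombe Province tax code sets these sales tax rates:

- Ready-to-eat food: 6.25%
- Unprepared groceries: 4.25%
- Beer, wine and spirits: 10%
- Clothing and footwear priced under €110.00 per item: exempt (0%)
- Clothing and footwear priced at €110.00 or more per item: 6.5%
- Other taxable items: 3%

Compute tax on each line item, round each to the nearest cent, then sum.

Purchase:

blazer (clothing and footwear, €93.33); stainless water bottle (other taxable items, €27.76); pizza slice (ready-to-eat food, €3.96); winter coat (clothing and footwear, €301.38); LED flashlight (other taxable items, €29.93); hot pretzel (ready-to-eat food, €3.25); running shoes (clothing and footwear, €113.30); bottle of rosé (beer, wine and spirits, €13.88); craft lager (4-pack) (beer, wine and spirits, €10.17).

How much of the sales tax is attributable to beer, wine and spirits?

Bottle of rosé €13.88: beer, wine and spirits → 10% → €1.39
Craft lager (4-pack) €10.17: beer, wine and spirits → 10% → €1.02
Tax on beer, wine and spirits = €1.39 + €1.02 = €2.41

€2.41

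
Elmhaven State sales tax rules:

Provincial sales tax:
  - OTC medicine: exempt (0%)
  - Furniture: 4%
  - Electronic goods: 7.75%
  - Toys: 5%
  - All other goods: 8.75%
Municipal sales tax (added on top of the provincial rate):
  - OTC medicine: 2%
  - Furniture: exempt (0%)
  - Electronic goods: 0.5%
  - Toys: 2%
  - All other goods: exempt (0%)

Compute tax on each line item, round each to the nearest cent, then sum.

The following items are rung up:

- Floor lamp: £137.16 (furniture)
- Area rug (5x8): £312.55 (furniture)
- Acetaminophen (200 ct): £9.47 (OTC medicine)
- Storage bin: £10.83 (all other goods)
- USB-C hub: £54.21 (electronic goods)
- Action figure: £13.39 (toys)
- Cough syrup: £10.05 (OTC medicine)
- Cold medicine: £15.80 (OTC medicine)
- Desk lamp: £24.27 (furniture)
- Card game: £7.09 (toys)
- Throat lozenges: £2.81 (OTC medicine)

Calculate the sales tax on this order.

£26.59

Floor lamp £137.16: furniture → 4% + 0% municipal = 4% → £5.49
Area rug (5x8) £312.55: furniture → 4% + 0% municipal = 4% → £12.50
Acetaminophen (200 ct) £9.47: OTC medicine → 0% + 2% municipal = 2% → £0.19
Storage bin £10.83: all other goods → 8.75% + 0% municipal = 8.75% → £0.95
USB-C hub £54.21: electronic goods → 7.75% + 0.5% municipal = 8.25% → £4.47
Action figure £13.39: toys → 5% + 2% municipal = 7% → £0.94
Cough syrup £10.05: OTC medicine → 0% + 2% municipal = 2% → £0.20
Cold medicine £15.80: OTC medicine → 0% + 2% municipal = 2% → £0.32
Desk lamp £24.27: furniture → 4% + 0% municipal = 4% → £0.97
Card game £7.09: toys → 5% + 2% municipal = 7% → £0.50
Throat lozenges £2.81: OTC medicine → 0% + 2% municipal = 2% → £0.06
Total tax = £5.49 + £12.50 + £0.19 + £0.95 + £4.47 + £0.94 + £0.20 + £0.32 + £0.97 + £0.50 + £0.06 = £26.59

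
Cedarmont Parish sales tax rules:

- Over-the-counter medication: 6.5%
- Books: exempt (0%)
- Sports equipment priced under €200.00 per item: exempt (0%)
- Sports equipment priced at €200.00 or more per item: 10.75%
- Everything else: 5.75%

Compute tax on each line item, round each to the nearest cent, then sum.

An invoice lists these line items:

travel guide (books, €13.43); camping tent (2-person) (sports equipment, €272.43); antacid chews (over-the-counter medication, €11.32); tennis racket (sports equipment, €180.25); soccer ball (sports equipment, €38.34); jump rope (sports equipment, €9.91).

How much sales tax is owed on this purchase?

€30.03

Travel guide €13.43: books → 0% → €0.00
Camping tent (2-person) €272.43: sports equipment, €200.00 or more → 10.75% → €29.29
Antacid chews €11.32: over-the-counter medication → 6.5% → €0.74
Tennis racket €180.25: sports equipment, under €200.00 → 0% → €0.00
Soccer ball €38.34: sports equipment, under €200.00 → 0% → €0.00
Jump rope €9.91: sports equipment, under €200.00 → 0% → €0.00
Total tax = €29.29 + €0.74 = €30.03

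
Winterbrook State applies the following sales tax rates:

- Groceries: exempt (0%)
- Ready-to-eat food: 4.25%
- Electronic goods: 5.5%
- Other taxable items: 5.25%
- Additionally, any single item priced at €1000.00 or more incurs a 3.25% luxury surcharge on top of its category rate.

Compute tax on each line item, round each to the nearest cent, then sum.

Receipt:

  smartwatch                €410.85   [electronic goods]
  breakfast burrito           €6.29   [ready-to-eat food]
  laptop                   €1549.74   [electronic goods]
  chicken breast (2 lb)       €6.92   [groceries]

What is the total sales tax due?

Smartwatch €410.85: electronic goods → 5.5% → €22.60
Breakfast burrito €6.29: ready-to-eat food → 4.25% → €0.27
Laptop €1549.74: electronic goods → 5.5% + 3.25% surcharge = 8.75% → €135.60
Chicken breast (2 lb) €6.92: groceries → 0% → €0.00
Total tax = €22.60 + €0.27 + €135.60 = €158.47

€158.47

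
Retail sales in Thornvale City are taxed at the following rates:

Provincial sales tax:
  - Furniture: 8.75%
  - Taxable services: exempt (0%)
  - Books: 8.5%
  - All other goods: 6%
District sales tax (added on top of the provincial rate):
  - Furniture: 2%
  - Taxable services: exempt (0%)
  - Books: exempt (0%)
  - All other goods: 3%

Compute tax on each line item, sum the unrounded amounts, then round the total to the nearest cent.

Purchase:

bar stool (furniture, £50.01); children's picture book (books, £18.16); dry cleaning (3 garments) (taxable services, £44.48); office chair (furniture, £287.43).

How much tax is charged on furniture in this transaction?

Bar stool £50.01: furniture → 8.75% + 2% district = 10.75% → £5.376075
Office chair £287.43: furniture → 8.75% + 2% district = 10.75% → £30.898725
Tax on furniture: unrounded sum = £36.2748 → £36.27

£36.27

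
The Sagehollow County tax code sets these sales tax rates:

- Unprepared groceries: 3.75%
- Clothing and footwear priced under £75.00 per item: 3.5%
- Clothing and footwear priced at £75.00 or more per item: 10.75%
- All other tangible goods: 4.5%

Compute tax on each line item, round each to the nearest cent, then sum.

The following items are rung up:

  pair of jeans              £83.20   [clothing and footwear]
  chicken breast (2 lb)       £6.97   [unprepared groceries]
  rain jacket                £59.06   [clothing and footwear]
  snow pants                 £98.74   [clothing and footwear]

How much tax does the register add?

Pair of jeans £83.20: clothing and footwear, £75.00 or more → 10.75% → £8.94
Chicken breast (2 lb) £6.97: unprepared groceries → 3.75% → £0.26
Rain jacket £59.06: clothing and footwear, under £75.00 → 3.5% → £2.07
Snow pants £98.74: clothing and footwear, £75.00 or more → 10.75% → £10.61
Total tax = £8.94 + £0.26 + £2.07 + £10.61 = £21.88

£21.88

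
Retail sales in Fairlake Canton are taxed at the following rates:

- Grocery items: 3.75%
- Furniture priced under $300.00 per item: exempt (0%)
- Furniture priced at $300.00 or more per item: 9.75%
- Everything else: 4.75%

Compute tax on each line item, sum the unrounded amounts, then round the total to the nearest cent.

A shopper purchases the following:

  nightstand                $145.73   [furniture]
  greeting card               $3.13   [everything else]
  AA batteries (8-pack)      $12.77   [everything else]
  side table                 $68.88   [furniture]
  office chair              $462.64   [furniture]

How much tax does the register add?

Nightstand $145.73: furniture, under $300.00 → 0% → $0.00
Greeting card $3.13: everything else → 4.75% → $0.148675
AA batteries (8-pack) $12.77: everything else → 4.75% → $0.606575
Side table $68.88: furniture, under $300.00 → 0% → $0.00
Office chair $462.64: furniture, $300.00 or more → 9.75% → $45.1074
Unrounded tax sum = $45.86265 → $45.86

$45.86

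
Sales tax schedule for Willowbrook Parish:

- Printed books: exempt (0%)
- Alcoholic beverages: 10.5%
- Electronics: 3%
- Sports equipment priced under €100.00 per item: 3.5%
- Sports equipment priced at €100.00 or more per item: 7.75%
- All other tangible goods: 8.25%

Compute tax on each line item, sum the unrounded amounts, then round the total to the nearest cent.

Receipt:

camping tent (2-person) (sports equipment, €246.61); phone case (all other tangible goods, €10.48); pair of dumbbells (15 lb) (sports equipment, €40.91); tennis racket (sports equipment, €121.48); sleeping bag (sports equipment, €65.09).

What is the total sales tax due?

Camping tent (2-person) €246.61: sports equipment, €100.00 or more → 7.75% → €19.112275
Phone case €10.48: all other tangible goods → 8.25% → €0.8646
Pair of dumbbells (15 lb) €40.91: sports equipment, under €100.00 → 3.5% → €1.43185
Tennis racket €121.48: sports equipment, €100.00 or more → 7.75% → €9.4147
Sleeping bag €65.09: sports equipment, under €100.00 → 3.5% → €2.27815
Unrounded tax sum = €33.101575 → €33.10

€33.10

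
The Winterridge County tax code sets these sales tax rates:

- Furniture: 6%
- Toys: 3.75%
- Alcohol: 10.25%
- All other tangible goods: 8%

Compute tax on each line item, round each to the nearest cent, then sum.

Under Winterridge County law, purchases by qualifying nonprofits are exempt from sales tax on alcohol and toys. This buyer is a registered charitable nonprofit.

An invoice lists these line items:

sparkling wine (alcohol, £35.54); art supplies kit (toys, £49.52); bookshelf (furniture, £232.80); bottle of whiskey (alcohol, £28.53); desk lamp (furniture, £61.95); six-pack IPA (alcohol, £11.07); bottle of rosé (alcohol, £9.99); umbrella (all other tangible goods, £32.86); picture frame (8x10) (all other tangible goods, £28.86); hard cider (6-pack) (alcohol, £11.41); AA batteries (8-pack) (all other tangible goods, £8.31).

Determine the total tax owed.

£23.29

Sparkling wine £35.54: alcohol, buyer-exempt → 0% → £0.00
Art supplies kit £49.52: toys, buyer-exempt → 0% → £0.00
Bookshelf £232.80: furniture → 6% → £13.97
Bottle of whiskey £28.53: alcohol, buyer-exempt → 0% → £0.00
Desk lamp £61.95: furniture → 6% → £3.72
Six-pack IPA £11.07: alcohol, buyer-exempt → 0% → £0.00
Bottle of rosé £9.99: alcohol, buyer-exempt → 0% → £0.00
Umbrella £32.86: all other tangible goods → 8% → £2.63
Picture frame (8x10) £28.86: all other tangible goods → 8% → £2.31
Hard cider (6-pack) £11.41: alcohol, buyer-exempt → 0% → £0.00
AA batteries (8-pack) £8.31: all other tangible goods → 8% → £0.66
Total tax = £13.97 + £3.72 + £2.63 + £2.31 + £0.66 = £23.29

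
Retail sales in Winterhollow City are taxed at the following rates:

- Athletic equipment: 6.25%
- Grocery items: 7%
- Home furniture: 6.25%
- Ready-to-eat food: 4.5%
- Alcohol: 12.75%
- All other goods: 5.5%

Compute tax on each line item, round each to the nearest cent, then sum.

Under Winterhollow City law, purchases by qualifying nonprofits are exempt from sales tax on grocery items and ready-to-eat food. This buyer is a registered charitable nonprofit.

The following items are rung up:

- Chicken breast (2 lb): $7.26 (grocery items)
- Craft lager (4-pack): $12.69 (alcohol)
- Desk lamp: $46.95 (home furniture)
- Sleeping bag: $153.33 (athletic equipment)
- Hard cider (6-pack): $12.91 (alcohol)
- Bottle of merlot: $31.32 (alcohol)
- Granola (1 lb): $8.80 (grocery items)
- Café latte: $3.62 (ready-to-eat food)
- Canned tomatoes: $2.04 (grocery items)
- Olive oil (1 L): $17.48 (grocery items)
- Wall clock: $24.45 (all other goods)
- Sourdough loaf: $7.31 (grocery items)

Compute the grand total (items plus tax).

Chicken breast (2 lb) $7.26: grocery items, buyer-exempt → 0% → $0.00
Craft lager (4-pack) $12.69: alcohol → 12.75% → $1.62
Desk lamp $46.95: home furniture → 6.25% → $2.93
Sleeping bag $153.33: athletic equipment → 6.25% → $9.58
Hard cider (6-pack) $12.91: alcohol → 12.75% → $1.65
Bottle of merlot $31.32: alcohol → 12.75% → $3.99
Granola (1 lb) $8.80: grocery items, buyer-exempt → 0% → $0.00
Café latte $3.62: ready-to-eat food, buyer-exempt → 0% → $0.00
Canned tomatoes $2.04: grocery items, buyer-exempt → 0% → $0.00
Olive oil (1 L) $17.48: grocery items, buyer-exempt → 0% → $0.00
Wall clock $24.45: all other goods → 5.5% → $1.34
Sourdough loaf $7.31: grocery items, buyer-exempt → 0% → $0.00
Subtotal = $328.16; tax = $21.11; total due = $349.27

$349.27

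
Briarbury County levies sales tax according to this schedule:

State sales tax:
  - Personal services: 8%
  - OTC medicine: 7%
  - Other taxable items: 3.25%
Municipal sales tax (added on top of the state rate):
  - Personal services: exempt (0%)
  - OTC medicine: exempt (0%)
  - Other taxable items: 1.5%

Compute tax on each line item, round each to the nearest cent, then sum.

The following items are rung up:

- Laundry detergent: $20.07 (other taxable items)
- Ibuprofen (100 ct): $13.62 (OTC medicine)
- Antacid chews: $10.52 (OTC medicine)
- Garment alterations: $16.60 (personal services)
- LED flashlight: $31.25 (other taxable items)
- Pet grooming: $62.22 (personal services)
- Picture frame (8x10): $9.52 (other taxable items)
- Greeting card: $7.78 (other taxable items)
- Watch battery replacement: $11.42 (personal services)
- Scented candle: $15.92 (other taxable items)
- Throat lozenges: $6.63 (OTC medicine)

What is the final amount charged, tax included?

Laundry detergent $20.07: other taxable items → 3.25% + 1.5% municipal = 4.75% → $0.95
Ibuprofen (100 ct) $13.62: OTC medicine → 7% + 0% municipal = 7% → $0.95
Antacid chews $10.52: OTC medicine → 7% + 0% municipal = 7% → $0.74
Garment alterations $16.60: personal services → 8% + 0% municipal = 8% → $1.33
LED flashlight $31.25: other taxable items → 3.25% + 1.5% municipal = 4.75% → $1.48
Pet grooming $62.22: personal services → 8% + 0% municipal = 8% → $4.98
Picture frame (8x10) $9.52: other taxable items → 3.25% + 1.5% municipal = 4.75% → $0.45
Greeting card $7.78: other taxable items → 3.25% + 1.5% municipal = 4.75% → $0.37
Watch battery replacement $11.42: personal services → 8% + 0% municipal = 8% → $0.91
Scented candle $15.92: other taxable items → 3.25% + 1.5% municipal = 4.75% → $0.76
Throat lozenges $6.63: OTC medicine → 7% + 0% municipal = 7% → $0.46
Subtotal = $205.55; tax = $13.38; total due = $218.93

$218.93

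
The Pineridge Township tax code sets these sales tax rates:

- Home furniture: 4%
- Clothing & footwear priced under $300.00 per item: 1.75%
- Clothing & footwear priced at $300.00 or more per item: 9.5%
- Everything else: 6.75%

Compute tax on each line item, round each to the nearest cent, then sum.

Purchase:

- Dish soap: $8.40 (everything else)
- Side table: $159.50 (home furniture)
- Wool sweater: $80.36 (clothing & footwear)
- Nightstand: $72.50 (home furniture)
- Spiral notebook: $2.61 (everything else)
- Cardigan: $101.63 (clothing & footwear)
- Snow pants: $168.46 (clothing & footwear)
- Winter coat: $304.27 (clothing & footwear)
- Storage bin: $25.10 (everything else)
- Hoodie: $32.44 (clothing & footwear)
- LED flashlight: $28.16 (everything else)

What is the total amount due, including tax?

$1032.67

Dish soap $8.40: everything else → 6.75% → $0.57
Side table $159.50: home furniture → 4% → $6.38
Wool sweater $80.36: clothing & footwear, under $300.00 → 1.75% → $1.41
Nightstand $72.50: home furniture → 4% → $2.90
Spiral notebook $2.61: everything else → 6.75% → $0.18
Cardigan $101.63: clothing & footwear, under $300.00 → 1.75% → $1.78
Snow pants $168.46: clothing & footwear, under $300.00 → 1.75% → $2.95
Winter coat $304.27: clothing & footwear, $300.00 or more → 9.5% → $28.91
Storage bin $25.10: everything else → 6.75% → $1.69
Hoodie $32.44: clothing & footwear, under $300.00 → 1.75% → $0.57
LED flashlight $28.16: everything else → 6.75% → $1.90
Subtotal = $983.43; tax = $49.24; total due = $1032.67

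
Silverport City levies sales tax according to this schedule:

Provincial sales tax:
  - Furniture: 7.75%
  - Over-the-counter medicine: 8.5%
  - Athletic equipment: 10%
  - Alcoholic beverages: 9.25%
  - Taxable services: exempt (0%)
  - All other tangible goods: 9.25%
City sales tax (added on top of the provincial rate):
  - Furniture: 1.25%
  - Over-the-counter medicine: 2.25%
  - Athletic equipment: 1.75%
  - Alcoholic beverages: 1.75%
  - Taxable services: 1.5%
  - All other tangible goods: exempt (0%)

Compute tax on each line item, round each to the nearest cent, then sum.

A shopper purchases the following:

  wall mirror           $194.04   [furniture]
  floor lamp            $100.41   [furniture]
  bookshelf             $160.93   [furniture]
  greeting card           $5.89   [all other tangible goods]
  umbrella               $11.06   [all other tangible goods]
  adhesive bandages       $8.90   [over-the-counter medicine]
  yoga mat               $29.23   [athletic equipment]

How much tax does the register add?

$46.93

Wall mirror $194.04: furniture → 7.75% + 1.25% city = 9% → $17.46
Floor lamp $100.41: furniture → 7.75% + 1.25% city = 9% → $9.04
Bookshelf $160.93: furniture → 7.75% + 1.25% city = 9% → $14.48
Greeting card $5.89: all other tangible goods → 9.25% + 0% city = 9.25% → $0.54
Umbrella $11.06: all other tangible goods → 9.25% + 0% city = 9.25% → $1.02
Adhesive bandages $8.90: over-the-counter medicine → 8.5% + 2.25% city = 10.75% → $0.96
Yoga mat $29.23: athletic equipment → 10% + 1.75% city = 11.75% → $3.43
Total tax = $17.46 + $9.04 + $14.48 + $0.54 + $1.02 + $0.96 + $3.43 = $46.93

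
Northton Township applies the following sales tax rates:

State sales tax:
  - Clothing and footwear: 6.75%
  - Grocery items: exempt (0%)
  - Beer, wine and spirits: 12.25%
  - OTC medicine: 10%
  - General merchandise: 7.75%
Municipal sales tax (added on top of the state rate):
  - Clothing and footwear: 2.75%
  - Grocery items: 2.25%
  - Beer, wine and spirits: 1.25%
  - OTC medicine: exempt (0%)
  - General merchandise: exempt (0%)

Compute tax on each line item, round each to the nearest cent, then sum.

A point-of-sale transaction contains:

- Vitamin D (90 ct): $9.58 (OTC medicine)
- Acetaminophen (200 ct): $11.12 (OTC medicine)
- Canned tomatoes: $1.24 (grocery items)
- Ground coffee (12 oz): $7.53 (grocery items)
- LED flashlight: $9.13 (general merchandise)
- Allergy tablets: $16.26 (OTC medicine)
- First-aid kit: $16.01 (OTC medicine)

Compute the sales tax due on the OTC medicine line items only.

$5.30

Vitamin D (90 ct) $9.58: OTC medicine → 10% + 0% municipal = 10% → $0.96
Acetaminophen (200 ct) $11.12: OTC medicine → 10% + 0% municipal = 10% → $1.11
Allergy tablets $16.26: OTC medicine → 10% + 0% municipal = 10% → $1.63
First-aid kit $16.01: OTC medicine → 10% + 0% municipal = 10% → $1.60
Tax on OTC medicine = $0.96 + $1.11 + $1.63 + $1.60 = $5.30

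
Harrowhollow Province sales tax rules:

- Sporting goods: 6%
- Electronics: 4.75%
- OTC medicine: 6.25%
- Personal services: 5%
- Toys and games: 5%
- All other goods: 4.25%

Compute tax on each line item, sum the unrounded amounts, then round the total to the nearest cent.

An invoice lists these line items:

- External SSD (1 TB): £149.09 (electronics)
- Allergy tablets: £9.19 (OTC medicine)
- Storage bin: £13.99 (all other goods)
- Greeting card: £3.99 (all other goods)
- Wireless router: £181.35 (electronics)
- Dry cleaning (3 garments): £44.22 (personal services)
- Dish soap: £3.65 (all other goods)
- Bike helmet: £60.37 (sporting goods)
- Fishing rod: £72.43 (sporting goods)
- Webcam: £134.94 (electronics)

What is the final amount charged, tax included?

£707.00

External SSD (1 TB) £149.09: electronics → 4.75% → £7.081775
Allergy tablets £9.19: OTC medicine → 6.25% → £0.574375
Storage bin £13.99: all other goods → 4.25% → £0.594575
Greeting card £3.99: all other goods → 4.25% → £0.169575
Wireless router £181.35: electronics → 4.75% → £8.614125
Dry cleaning (3 garments) £44.22: personal services → 5% → £2.211
Dish soap £3.65: all other goods → 4.25% → £0.155125
Bike helmet £60.37: sporting goods → 6% → £3.6222
Fishing rod £72.43: sporting goods → 6% → £4.3458
Webcam £134.94: electronics → 4.75% → £6.40965
Subtotal = £673.22; unrounded tax = £33.7782 → £33.78; total due = £707.00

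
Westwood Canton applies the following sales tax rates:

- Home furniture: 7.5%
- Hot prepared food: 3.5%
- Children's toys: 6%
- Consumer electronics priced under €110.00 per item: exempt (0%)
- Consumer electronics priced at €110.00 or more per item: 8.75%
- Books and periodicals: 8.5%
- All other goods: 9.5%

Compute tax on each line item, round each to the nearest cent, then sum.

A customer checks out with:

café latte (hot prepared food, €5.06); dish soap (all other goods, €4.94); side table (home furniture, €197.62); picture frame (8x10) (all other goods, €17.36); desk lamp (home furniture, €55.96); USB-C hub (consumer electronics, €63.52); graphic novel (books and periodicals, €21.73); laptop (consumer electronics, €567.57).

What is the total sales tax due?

Café latte €5.06: hot prepared food → 3.5% → €0.18
Dish soap €4.94: all other goods → 9.5% → €0.47
Side table €197.62: home furniture → 7.5% → €14.82
Picture frame (8x10) €17.36: all other goods → 9.5% → €1.65
Desk lamp €55.96: home furniture → 7.5% → €4.20
USB-C hub €63.52: consumer electronics, under €110.00 → 0% → €0.00
Graphic novel €21.73: books and periodicals → 8.5% → €1.85
Laptop €567.57: consumer electronics, €110.00 or more → 8.75% → €49.66
Total tax = €0.18 + €0.47 + €14.82 + €1.65 + €4.20 + €1.85 + €49.66 = €72.83

€72.83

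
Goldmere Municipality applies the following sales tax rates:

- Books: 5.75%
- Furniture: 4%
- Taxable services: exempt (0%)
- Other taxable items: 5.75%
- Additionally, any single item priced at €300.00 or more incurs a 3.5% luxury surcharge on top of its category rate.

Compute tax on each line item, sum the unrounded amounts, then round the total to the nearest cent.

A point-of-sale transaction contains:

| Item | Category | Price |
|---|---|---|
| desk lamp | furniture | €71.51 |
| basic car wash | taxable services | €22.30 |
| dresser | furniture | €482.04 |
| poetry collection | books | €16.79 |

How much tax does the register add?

€39.98

Desk lamp €71.51: furniture → 4% → €2.8604
Basic car wash €22.30: taxable services → 0% → €0.00
Dresser €482.04: furniture → 4% + 3.5% surcharge = 7.5% → €36.153
Poetry collection €16.79: books → 5.75% → €0.965425
Unrounded tax sum = €39.978825 → €39.98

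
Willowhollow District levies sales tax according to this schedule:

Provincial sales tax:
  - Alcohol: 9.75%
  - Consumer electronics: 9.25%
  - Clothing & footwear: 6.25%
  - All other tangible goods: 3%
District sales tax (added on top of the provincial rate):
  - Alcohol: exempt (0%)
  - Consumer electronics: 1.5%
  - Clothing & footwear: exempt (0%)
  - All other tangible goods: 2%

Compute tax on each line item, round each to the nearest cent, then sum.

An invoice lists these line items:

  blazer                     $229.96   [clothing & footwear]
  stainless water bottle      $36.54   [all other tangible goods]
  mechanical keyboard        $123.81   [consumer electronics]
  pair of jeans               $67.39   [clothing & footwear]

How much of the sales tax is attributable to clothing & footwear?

$18.58

Blazer $229.96: clothing & footwear → 6.25% + 0% district = 6.25% → $14.37
Pair of jeans $67.39: clothing & footwear → 6.25% + 0% district = 6.25% → $4.21
Tax on clothing & footwear = $14.37 + $4.21 = $18.58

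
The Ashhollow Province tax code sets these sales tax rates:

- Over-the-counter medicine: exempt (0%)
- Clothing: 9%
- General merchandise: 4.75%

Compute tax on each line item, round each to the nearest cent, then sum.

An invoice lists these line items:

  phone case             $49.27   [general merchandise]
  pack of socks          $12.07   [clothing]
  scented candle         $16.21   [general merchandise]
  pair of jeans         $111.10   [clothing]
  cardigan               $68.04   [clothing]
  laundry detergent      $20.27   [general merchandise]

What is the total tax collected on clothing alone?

Pack of socks $12.07: clothing → 9% → $1.09
Pair of jeans $111.10: clothing → 9% → $10.00
Cardigan $68.04: clothing → 9% → $6.12
Tax on clothing = $1.09 + $10.00 + $6.12 = $17.21

$17.21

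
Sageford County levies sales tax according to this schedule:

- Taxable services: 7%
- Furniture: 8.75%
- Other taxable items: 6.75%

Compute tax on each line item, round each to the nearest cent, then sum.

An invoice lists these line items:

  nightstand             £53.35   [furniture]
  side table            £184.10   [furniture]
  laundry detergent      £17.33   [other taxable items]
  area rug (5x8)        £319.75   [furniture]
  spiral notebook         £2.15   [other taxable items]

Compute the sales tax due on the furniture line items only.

£48.76

Nightstand £53.35: furniture → 8.75% → £4.67
Side table £184.10: furniture → 8.75% → £16.11
Area rug (5x8) £319.75: furniture → 8.75% → £27.98
Tax on furniture = £4.67 + £16.11 + £27.98 = £48.76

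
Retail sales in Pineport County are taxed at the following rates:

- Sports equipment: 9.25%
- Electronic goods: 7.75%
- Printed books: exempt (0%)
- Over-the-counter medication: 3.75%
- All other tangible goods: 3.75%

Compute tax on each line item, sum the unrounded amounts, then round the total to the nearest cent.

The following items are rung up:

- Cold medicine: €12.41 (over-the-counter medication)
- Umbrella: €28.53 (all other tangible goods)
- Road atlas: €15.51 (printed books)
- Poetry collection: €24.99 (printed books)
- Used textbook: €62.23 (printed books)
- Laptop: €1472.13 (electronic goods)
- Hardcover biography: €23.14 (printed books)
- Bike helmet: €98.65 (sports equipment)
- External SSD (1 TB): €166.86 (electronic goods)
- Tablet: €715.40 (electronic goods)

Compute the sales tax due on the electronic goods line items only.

€182.47

Laptop €1472.13: electronic goods → 7.75% → €114.090075
External SSD (1 TB) €166.86: electronic goods → 7.75% → €12.93165
Tablet €715.40: electronic goods → 7.75% → €55.4435
Tax on electronic goods: unrounded sum = €182.465225 → €182.47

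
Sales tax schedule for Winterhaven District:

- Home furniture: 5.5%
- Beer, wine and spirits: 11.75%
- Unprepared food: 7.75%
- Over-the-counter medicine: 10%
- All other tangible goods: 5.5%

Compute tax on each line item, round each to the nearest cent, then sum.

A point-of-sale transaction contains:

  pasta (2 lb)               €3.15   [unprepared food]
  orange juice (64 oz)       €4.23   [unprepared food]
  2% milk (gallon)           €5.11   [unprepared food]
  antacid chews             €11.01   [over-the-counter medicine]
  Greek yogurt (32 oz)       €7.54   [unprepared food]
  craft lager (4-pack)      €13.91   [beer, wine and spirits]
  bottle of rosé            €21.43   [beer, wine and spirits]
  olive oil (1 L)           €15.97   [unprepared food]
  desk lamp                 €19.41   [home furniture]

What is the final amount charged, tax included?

Pasta (2 lb) €3.15: unprepared food → 7.75% → €0.24
Orange juice (64 oz) €4.23: unprepared food → 7.75% → €0.33
2% milk (gallon) €5.11: unprepared food → 7.75% → €0.40
Antacid chews €11.01: over-the-counter medicine → 10% → €1.10
Greek yogurt (32 oz) €7.54: unprepared food → 7.75% → €0.58
Craft lager (4-pack) €13.91: beer, wine and spirits → 11.75% → €1.63
Bottle of rosé €21.43: beer, wine and spirits → 11.75% → €2.52
Olive oil (1 L) €15.97: unprepared food → 7.75% → €1.24
Desk lamp €19.41: home furniture → 5.5% → €1.07
Subtotal = €101.76; tax = €9.11; total due = €110.87

€110.87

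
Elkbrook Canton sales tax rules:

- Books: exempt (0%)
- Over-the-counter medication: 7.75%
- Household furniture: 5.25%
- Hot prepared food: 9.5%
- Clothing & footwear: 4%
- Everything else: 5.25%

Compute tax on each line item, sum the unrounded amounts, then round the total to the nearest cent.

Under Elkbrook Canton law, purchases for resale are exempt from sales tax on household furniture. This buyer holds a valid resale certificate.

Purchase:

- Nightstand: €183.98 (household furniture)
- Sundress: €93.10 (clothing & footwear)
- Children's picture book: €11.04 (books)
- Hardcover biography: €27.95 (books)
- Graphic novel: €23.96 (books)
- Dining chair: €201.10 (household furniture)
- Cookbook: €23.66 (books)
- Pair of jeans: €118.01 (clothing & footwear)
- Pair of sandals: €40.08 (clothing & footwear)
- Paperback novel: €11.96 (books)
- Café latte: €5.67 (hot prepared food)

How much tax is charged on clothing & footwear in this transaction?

Sundress €93.10: clothing & footwear → 4% → €3.724
Pair of jeans €118.01: clothing & footwear → 4% → €4.7204
Pair of sandals €40.08: clothing & footwear → 4% → €1.6032
Tax on clothing & footwear: unrounded sum = €10.0476 → €10.05

€10.05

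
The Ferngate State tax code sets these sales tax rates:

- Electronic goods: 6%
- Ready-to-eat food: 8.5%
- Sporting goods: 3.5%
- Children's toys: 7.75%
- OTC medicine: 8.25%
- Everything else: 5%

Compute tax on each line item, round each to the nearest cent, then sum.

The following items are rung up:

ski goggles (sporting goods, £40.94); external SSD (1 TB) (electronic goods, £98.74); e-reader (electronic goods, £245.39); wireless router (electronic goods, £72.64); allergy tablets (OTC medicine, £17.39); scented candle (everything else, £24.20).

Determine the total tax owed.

Ski goggles £40.94: sporting goods → 3.5% → £1.43
External SSD (1 TB) £98.74: electronic goods → 6% → £5.92
E-reader £245.39: electronic goods → 6% → £14.72
Wireless router £72.64: electronic goods → 6% → £4.36
Allergy tablets £17.39: OTC medicine → 8.25% → £1.43
Scented candle £24.20: everything else → 5% → £1.21
Total tax = £1.43 + £5.92 + £14.72 + £4.36 + £1.43 + £1.21 = £29.07

£29.07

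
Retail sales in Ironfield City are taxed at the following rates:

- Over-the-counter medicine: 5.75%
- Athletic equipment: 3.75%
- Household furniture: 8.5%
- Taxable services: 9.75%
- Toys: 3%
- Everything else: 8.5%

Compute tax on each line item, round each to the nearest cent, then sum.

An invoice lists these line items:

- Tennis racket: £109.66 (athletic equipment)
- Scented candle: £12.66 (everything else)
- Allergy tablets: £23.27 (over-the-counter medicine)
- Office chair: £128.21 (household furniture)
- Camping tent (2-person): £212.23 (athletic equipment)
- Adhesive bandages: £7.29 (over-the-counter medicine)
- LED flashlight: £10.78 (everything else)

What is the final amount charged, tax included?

£530.83

Tennis racket £109.66: athletic equipment → 3.75% → £4.11
Scented candle £12.66: everything else → 8.5% → £1.08
Allergy tablets £23.27: over-the-counter medicine → 5.75% → £1.34
Office chair £128.21: household furniture → 8.5% → £10.90
Camping tent (2-person) £212.23: athletic equipment → 3.75% → £7.96
Adhesive bandages £7.29: over-the-counter medicine → 5.75% → £0.42
LED flashlight £10.78: everything else → 8.5% → £0.92
Subtotal = £504.10; tax = £26.73; total due = £530.83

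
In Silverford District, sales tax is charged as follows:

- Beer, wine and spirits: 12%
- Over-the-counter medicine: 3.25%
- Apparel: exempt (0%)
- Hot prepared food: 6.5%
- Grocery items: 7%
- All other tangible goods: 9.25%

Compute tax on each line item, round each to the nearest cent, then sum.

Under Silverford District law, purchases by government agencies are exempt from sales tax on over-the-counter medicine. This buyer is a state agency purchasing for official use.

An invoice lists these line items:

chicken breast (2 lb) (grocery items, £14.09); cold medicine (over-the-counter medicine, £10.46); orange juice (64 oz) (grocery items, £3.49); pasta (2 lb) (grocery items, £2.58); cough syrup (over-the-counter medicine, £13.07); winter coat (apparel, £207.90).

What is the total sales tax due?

£1.41

Chicken breast (2 lb) £14.09: grocery items → 7% → £0.99
Cold medicine £10.46: over-the-counter medicine, buyer-exempt → 0% → £0.00
Orange juice (64 oz) £3.49: grocery items → 7% → £0.24
Pasta (2 lb) £2.58: grocery items → 7% → £0.18
Cough syrup £13.07: over-the-counter medicine, buyer-exempt → 0% → £0.00
Winter coat £207.90: apparel → 0% → £0.00
Total tax = £0.99 + £0.24 + £0.18 = £1.41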